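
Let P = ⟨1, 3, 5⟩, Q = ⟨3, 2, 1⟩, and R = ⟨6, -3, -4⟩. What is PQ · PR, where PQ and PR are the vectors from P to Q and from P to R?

52

PQ = Q − P = (2, -1, -4)
PR = R − P = (5, -6, -9)
PQ · PR = 2·5 + (-1)·(-6) + (-4)·(-9) = 10 + 6 + 36 = 52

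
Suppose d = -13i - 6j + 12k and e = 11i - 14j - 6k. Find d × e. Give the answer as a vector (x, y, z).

i: (-6)·(-6) - 12·(-14) = 36 - (-168) = 204
j: 12·11 - (-13)·(-6) = 132 - 78 = 54
k: (-13)·(-14) - (-6)·11 = 182 - (-66) = 248
d × e = (204, 54, 248)

(204, 54, 248)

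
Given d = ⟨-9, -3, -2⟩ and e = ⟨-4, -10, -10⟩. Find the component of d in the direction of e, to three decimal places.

5.852

d · e = (-9)·(-4) + (-3)·(-10) + (-2)·(-10) = 36 + 30 + 20 = 86
|e| = √(16 + 100 + 100) = √216 ≈ 14.6969
comp_e d = 86 / √216 ≈ 5.852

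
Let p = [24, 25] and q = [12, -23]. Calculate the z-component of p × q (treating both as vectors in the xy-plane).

24·(-23) - 25·12 = -552 - 300 = -852

-852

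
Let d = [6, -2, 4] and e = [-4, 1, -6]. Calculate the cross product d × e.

(8, 20, -2)

i: (-2)·(-6) - 4·1 = 12 - 4 = 8
j: 4·(-4) - 6·(-6) = -16 - (-36) = 20
k: 6·1 - (-2)·(-4) = 6 - 8 = -2
d × e = (8, 20, -2)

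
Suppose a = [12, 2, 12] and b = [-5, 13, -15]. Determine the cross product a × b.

(-186, 120, 166)

i: 2·(-15) - 12·13 = -30 - 156 = -186
j: 12·(-5) - 12·(-15) = -60 - (-180) = 120
k: 12·13 - 2·(-5) = 156 - (-10) = 166
a × b = (-186, 120, 166)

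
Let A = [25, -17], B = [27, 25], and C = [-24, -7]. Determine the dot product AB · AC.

AB = B − A = (2, 42)
AC = C − A = (-49, 10)
AB · AC = 2·(-49) + 42·10 = -98 + 420 = 322

322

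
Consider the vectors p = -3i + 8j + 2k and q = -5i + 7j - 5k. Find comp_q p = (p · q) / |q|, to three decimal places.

6.131

p · q = (-3)·(-5) + 8·7 + 2·(-5) = 15 + 56 - 10 = 61
|q| = √(25 + 49 + 25) = √99 ≈ 9.9499
comp_q p = 61 / √99 ≈ 6.131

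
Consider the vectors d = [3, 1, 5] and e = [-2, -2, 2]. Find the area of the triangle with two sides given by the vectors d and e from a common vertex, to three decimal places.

i: 1·2 - 5·(-2) = 2 - (-10) = 12
j: 5·(-2) - 3·2 = -10 - 6 = -16
k: 3·(-2) - 1·(-2) = -6 - (-2) = -4
d × e = (12, -16, -4)
|d × e| = √(12² + (-16)² + (-4)²) = √416 ≈ 20.3961
area = ½ · 20.3961 ≈ 10.198

10.198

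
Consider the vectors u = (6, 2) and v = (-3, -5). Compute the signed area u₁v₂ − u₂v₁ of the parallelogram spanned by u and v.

6·(-5) - 2·(-3) = -30 - (-6) = -24

-24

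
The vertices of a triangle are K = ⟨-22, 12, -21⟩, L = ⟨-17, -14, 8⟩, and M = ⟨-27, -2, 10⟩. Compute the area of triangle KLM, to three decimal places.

KL = (5, -26, 29),  KM = (-5, -14, 31)
i: (-26)·31 - 29·(-14) = -806 - (-406) = -400
j: 29·(-5) - 5·31 = -145 - 155 = -300
k: 5·(-14) - (-26)·(-5) = -70 - 130 = -200
KL × KM = (-400, -300, -200)
|KL × KM| = √290000 ≈ 538.5165
area = ½ · 538.5165 ≈ 269.258

269.258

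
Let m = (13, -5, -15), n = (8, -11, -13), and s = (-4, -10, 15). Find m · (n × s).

-1635

n × s:
i: (-11)·15 - (-13)·(-10) = -165 - 130 = -295
j: (-13)·(-4) - 8·15 = 52 - 120 = -68
k: 8·(-10) - (-11)·(-4) = -80 - 44 = -124
n × s = (-295, -68, -124)
m · (n × s) = 13·(-295) + (-5)·(-68) + (-15)·(-124) = -3835 + 340 + 1860 = -1635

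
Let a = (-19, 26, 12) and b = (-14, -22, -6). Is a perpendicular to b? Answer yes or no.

a · b = (-19)·(-14) + 26·(-22) + 12·(-6) = 266 - 572 - 72 = -378
Nonzero, so the vectors are not orthogonal.

no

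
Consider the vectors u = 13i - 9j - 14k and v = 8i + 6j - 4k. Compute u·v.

106

u · v = 13·8 + (-9)·6 + (-14)·(-4) = 104 - 54 + 56 = 106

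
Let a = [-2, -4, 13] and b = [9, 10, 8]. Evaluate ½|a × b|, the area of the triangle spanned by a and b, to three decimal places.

i: (-4)·8 - 13·10 = -32 - 130 = -162
j: 13·9 - (-2)·8 = 117 - (-16) = 133
k: (-2)·10 - (-4)·9 = -20 - (-36) = 16
a × b = (-162, 133, 16)
|a × b| = √((-162)² + 133² + 16²) = √44189 ≈ 210.2118
area = ½ · 210.2118 ≈ 105.106

105.106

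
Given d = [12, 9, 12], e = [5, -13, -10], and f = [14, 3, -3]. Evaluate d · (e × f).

2067

e × f:
i: (-13)·(-3) - (-10)·3 = 39 - (-30) = 69
j: (-10)·14 - 5·(-3) = -140 - (-15) = -125
k: 5·3 - (-13)·14 = 15 - (-182) = 197
e × f = (69, -125, 197)
d · (e × f) = 12·69 + 9·(-125) + 12·197 = 828 - 1125 + 2364 = 2067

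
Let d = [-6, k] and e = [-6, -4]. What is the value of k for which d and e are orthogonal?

d · e = (-6)·(-6) + k·(-4) = 36 - 4k
Set equal to 0: -4k = -36, so k = 9.

9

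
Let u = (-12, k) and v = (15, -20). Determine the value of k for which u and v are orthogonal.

u · v = (-12)·15 + k·(-20) = -180 - 20k
Set equal to 0: -20k = 180, so k = -9.

-9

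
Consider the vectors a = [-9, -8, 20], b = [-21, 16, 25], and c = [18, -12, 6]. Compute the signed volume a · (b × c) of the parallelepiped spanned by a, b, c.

b × c:
i: 16·6 - 25·(-12) = 96 - (-300) = 396
j: 25·18 - (-21)·6 = 450 - (-126) = 576
k: (-21)·(-12) - 16·18 = 252 - 288 = -36
b × c = (396, 576, -36)
a · (b × c) = (-9)·396 + (-8)·576 + 20·(-36) = -3564 - 4608 - 720 = -8892

-8892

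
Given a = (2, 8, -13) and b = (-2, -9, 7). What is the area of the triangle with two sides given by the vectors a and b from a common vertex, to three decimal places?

31.101

i: 8·7 - (-13)·(-9) = 56 - 117 = -61
j: (-13)·(-2) - 2·7 = 26 - 14 = 12
k: 2·(-9) - 8·(-2) = -18 - (-16) = -2
a × b = (-61, 12, -2)
|a × b| = √((-61)² + 12² + (-2)²) = √3869 ≈ 62.2013
area = ½ · 62.2013 ≈ 31.101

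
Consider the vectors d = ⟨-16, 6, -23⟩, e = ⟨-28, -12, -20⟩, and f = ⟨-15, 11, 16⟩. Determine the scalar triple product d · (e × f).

15264

e × f:
i: (-12)·16 - (-20)·11 = -192 - (-220) = 28
j: (-20)·(-15) - (-28)·16 = 300 - (-448) = 748
k: (-28)·11 - (-12)·(-15) = -308 - 180 = -488
e × f = (28, 748, -488)
d · (e × f) = (-16)·28 + 6·748 + (-23)·(-488) = -448 + 4488 + 11224 = 15264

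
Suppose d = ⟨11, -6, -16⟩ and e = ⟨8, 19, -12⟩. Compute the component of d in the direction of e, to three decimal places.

6.959

d · e = 11·8 + (-6)·19 + (-16)·(-12) = 88 - 114 + 192 = 166
|e| = √(64 + 361 + 144) = √569 ≈ 23.8537
comp_e d = 166 / √569 ≈ 6.959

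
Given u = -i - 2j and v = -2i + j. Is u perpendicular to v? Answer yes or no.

u · v = (-1)·(-2) + (-2)·1 = 2 - 2 = 0
Zero, so the vectors are orthogonal.

yes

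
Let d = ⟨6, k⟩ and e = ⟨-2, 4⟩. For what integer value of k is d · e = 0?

d · e = 6·(-2) + k·4 = -12 + 4k
Set equal to 0: 4k = 12, so k = 3.

3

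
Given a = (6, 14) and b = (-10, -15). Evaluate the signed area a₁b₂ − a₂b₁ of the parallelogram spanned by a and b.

6·(-15) - 14·(-10) = -90 - (-140) = 50

50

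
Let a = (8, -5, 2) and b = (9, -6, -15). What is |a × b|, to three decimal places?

i: (-5)·(-15) - 2·(-6) = 75 - (-12) = 87
j: 2·9 - 8·(-15) = 18 - (-120) = 138
k: 8·(-6) - (-5)·9 = -48 - (-45) = -3
a × b = (87, 138, -3)
|a × b| = √(87² + 138² + (-3)²) = √26622 ≈ 163.1625

163.162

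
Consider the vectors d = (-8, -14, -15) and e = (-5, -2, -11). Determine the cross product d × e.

i: (-14)·(-11) - (-15)·(-2) = 154 - 30 = 124
j: (-15)·(-5) - (-8)·(-11) = 75 - 88 = -13
k: (-8)·(-2) - (-14)·(-5) = 16 - 70 = -54
d × e = (124, -13, -54)

(124, -13, -54)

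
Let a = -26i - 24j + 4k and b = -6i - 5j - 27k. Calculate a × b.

(668, -726, -14)

i: (-24)·(-27) - 4·(-5) = 648 - (-20) = 668
j: 4·(-6) - (-26)·(-27) = -24 - 702 = -726
k: (-26)·(-5) - (-24)·(-6) = 130 - 144 = -14
a × b = (668, -726, -14)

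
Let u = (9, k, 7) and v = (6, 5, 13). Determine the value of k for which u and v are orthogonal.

-29

u · v = 9·6 + k·5 + 7·13 = 145 + 5k
Set equal to 0: 5k = -145, so k = -29.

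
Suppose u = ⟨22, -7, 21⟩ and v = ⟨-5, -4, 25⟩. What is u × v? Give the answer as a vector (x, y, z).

i: (-7)·25 - 21·(-4) = -175 - (-84) = -91
j: 21·(-5) - 22·25 = -105 - 550 = -655
k: 22·(-4) - (-7)·(-5) = -88 - 35 = -123
u × v = (-91, -655, -123)

(-91, -655, -123)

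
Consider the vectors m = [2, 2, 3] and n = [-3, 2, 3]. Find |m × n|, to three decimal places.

18.028

i: 2·3 - 3·2 = 6 - 6 = 0
j: 3·(-3) - 2·3 = -9 - 6 = -15
k: 2·2 - 2·(-3) = 4 - (-6) = 10
m × n = (0, -15, 10)
|m × n| = √(0² + (-15)² + 10²) = √325 ≈ 18.0278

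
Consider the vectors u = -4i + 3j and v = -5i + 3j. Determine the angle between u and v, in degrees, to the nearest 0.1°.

u · v = (-4)·(-5) + 3·3 = 20 + 9 = 29
|u|² = 16 + 9 = 25,  |u| = √25 ≈ 5.000000
|v|² = 25 + 9 = 34,  |v| = √34 ≈ 5.830952
cos θ = 29 / (5.000000 · 5.830952) ≈ 0.99469
θ = arccos(0.99469) ≈ 5.9°

5.9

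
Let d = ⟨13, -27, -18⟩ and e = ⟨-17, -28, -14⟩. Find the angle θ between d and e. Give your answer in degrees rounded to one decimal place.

50.8

d · e = 13·(-17) + (-27)·(-28) + (-18)·(-14) = -221 + 756 + 252 = 787
|d|² = 169 + 729 + 324 = 1222,  |d| = √1222 ≈ 34.957117
|e|² = 289 + 784 + 196 = 1269,  |e| = √1269 ≈ 35.623026
cos θ = 787 / (34.957117 · 35.623026) ≈ 0.63199
θ = arccos(0.63199) ≈ 50.8°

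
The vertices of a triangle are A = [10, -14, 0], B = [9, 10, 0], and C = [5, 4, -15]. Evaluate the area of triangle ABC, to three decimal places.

AB = (-1, 24, 0),  AC = (-5, 18, -15)
i: 24·(-15) - 0·18 = -360 - 0 = -360
j: 0·(-5) - (-1)·(-15) = 0 - 15 = -15
k: (-1)·18 - 24·(-5) = -18 - (-120) = 102
AB × AC = (-360, -15, 102)
|AB × AC| = √140229 ≈ 374.4716
area = ½ · 374.4716 ≈ 187.236

187.236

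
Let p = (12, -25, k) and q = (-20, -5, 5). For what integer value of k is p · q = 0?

23

p · q = 12·(-20) + (-25)·(-5) + k·5 = -115 + 5k
Set equal to 0: 5k = 115, so k = 23.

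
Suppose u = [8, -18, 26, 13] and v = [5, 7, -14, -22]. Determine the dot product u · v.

-736

u · v = 8·5 + (-18)·7 + 26·(-14) + 13·(-22) = 40 - 126 - 364 - 286 = -736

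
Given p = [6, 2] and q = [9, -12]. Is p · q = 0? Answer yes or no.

p · q = 6·9 + 2·(-12) = 54 - 24 = 30
Nonzero, so the vectors are not orthogonal.

no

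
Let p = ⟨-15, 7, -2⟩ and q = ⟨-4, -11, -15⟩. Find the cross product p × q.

(-127, -217, 193)

i: 7·(-15) - (-2)·(-11) = -105 - 22 = -127
j: (-2)·(-4) - (-15)·(-15) = 8 - 225 = -217
k: (-15)·(-11) - 7·(-4) = 165 - (-28) = 193
p × q = (-127, -217, 193)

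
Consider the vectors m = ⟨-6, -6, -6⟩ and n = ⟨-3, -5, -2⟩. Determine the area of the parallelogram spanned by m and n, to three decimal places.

i: (-6)·(-2) - (-6)·(-5) = 12 - 30 = -18
j: (-6)·(-3) - (-6)·(-2) = 18 - 12 = 6
k: (-6)·(-5) - (-6)·(-3) = 30 - 18 = 12
m × n = (-18, 6, 12)
|m × n| = √((-18)² + 6² + 12²) = √504 ≈ 22.4499

22.450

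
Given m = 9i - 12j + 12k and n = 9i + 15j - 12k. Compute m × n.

(-36, 216, 243)

i: (-12)·(-12) - 12·15 = 144 - 180 = -36
j: 12·9 - 9·(-12) = 108 - (-108) = 216
k: 9·15 - (-12)·9 = 135 - (-108) = 243
m × n = (-36, 216, 243)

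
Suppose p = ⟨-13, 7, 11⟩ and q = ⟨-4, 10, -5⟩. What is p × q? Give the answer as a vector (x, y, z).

i: 7·(-5) - 11·10 = -35 - 110 = -145
j: 11·(-4) - (-13)·(-5) = -44 - 65 = -109
k: (-13)·10 - 7·(-4) = -130 - (-28) = -102
p × q = (-145, -109, -102)

(-145, -109, -102)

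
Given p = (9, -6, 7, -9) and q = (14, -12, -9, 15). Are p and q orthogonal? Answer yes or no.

yes

p · q = 9·14 + (-6)·(-12) + 7·(-9) + (-9)·15 = 126 + 72 - 63 - 135 = 0
Zero, so the vectors are orthogonal.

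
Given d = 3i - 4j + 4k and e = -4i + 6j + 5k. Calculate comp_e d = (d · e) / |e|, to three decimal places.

-1.823

d · e = 3·(-4) + (-4)·6 + 4·5 = -12 - 24 + 20 = -16
|e| = √(16 + 36 + 25) = √77 ≈ 8.7750
comp_e d = -16 / √77 ≈ -1.823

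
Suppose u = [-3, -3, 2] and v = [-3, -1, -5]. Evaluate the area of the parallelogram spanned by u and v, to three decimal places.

i: (-3)·(-5) - 2·(-1) = 15 - (-2) = 17
j: 2·(-3) - (-3)·(-5) = -6 - 15 = -21
k: (-3)·(-1) - (-3)·(-3) = 3 - 9 = -6
u × v = (17, -21, -6)
|u × v| = √(17² + (-21)² + (-6)²) = √766 ≈ 27.6767

27.677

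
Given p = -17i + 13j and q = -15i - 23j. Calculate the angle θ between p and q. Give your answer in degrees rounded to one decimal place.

94.3

p · q = (-17)·(-15) + 13·(-23) = 255 - 299 = -44
|p|² = 289 + 169 = 458,  |p| = √458 ≈ 21.400935
|q|² = 225 + 529 = 754,  |q| = √754 ≈ 27.459060
cos θ = -44 / (21.400935 · 27.459060) ≈ -0.07487
θ = arccos(-0.07487) ≈ 94.3°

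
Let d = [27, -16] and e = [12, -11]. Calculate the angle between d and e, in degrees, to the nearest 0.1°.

11.9

d · e = 27·12 + (-16)·(-11) = 324 + 176 = 500
|d|² = 729 + 256 = 985,  |d| = √985 ≈ 31.384710
|e|² = 144 + 121 = 265,  |e| = √265 ≈ 16.278821
cos θ = 500 / (31.384710 · 16.278821) ≈ 0.97865
θ = arccos(0.97865) ≈ 11.9°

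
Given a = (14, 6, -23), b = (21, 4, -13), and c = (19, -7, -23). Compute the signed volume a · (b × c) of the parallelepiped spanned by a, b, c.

b × c:
i: 4·(-23) - (-13)·(-7) = -92 - 91 = -183
j: (-13)·19 - 21·(-23) = -247 - (-483) = 236
k: 21·(-7) - 4·19 = -147 - 76 = -223
b × c = (-183, 236, -223)
a · (b × c) = 14·(-183) + 6·236 + (-23)·(-223) = -2562 + 1416 + 5129 = 3983

3983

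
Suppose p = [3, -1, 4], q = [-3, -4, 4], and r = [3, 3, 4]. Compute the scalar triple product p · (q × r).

-96

q × r:
i: (-4)·4 - 4·3 = -16 - 12 = -28
j: 4·3 - (-3)·4 = 12 - (-12) = 24
k: (-3)·3 - (-4)·3 = -9 - (-12) = 3
q × r = (-28, 24, 3)
p · (q × r) = 3·(-28) + (-1)·24 + 4·3 = -84 - 24 + 12 = -96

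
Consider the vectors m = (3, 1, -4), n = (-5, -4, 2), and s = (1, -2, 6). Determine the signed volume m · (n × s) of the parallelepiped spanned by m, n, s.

n × s:
i: (-4)·6 - 2·(-2) = -24 - (-4) = -20
j: 2·1 - (-5)·6 = 2 - (-30) = 32
k: (-5)·(-2) - (-4)·1 = 10 - (-4) = 14
n × s = (-20, 32, 14)
m · (n × s) = 3·(-20) + 1·32 + (-4)·14 = -60 + 32 - 56 = -84

-84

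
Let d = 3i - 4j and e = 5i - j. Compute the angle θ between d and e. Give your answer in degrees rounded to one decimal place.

41.8

d · e = 3·5 + (-4)·(-1) = 15 + 4 = 19
|d|² = 9 + 16 = 25,  |d| = √25 ≈ 5.000000
|e|² = 25 + 1 = 26,  |e| = √26 ≈ 5.099020
cos θ = 19 / (5.000000 · 5.099020) ≈ 0.74524
θ = arccos(0.74524) ≈ 41.8°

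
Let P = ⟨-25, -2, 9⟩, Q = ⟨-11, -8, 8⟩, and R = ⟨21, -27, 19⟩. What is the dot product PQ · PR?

784

PQ = Q − P = (14, -6, -1)
PR = R − P = (46, -25, 10)
PQ · PR = 14·46 + (-6)·(-25) + (-1)·10 = 644 + 150 - 10 = 784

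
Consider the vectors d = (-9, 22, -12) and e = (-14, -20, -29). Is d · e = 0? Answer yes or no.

no

d · e = (-9)·(-14) + 22·(-20) + (-12)·(-29) = 126 - 440 + 348 = 34
Nonzero, so the vectors are not orthogonal.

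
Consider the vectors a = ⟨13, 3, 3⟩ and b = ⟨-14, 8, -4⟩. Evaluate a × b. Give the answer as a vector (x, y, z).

(-36, 10, 146)

i: 3·(-4) - 3·8 = -12 - 24 = -36
j: 3·(-14) - 13·(-4) = -42 - (-52) = 10
k: 13·8 - 3·(-14) = 104 - (-42) = 146
a × b = (-36, 10, 146)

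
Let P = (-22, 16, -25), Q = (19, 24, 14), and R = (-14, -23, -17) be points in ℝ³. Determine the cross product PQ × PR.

PQ = (41, 8, 39)
PR = (8, -39, 8)
i: 8·8 - 39·(-39) = 64 - (-1521) = 1585
j: 39·8 - 41·8 = 312 - 328 = -16
k: 41·(-39) - 8·8 = -1599 - 64 = -1663
PQ × PR = (1585, -16, -1663)

(1585, -16, -1663)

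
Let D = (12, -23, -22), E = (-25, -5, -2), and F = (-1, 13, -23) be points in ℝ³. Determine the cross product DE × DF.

DE = (-37, 18, 20)
DF = (-13, 36, -1)
i: 18·(-1) - 20·36 = -18 - 720 = -738
j: 20·(-13) - (-37)·(-1) = -260 - 37 = -297
k: (-37)·36 - 18·(-13) = -1332 - (-234) = -1098
DE × DF = (-738, -297, -1098)

(-738, -297, -1098)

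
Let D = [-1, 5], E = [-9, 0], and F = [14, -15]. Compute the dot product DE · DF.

-20

DE = E − D = (-8, -5)
DF = F − D = (15, -20)
DE · DF = (-8)·15 + (-5)·(-20) = -120 + 100 = -20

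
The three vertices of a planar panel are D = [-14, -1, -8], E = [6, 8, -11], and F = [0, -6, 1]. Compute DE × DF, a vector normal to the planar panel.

(66, -222, -226)

DE = (20, 9, -3)
DF = (14, -5, 9)
i: 9·9 - (-3)·(-5) = 81 - 15 = 66
j: (-3)·14 - 20·9 = -42 - 180 = -222
k: 20·(-5) - 9·14 = -100 - 126 = -226
DE × DF = (66, -222, -226)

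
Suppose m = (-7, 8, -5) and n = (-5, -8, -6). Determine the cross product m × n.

i: 8·(-6) - (-5)·(-8) = -48 - 40 = -88
j: (-5)·(-5) - (-7)·(-6) = 25 - 42 = -17
k: (-7)·(-8) - 8·(-5) = 56 - (-40) = 96
m × n = (-88, -17, 96)

(-88, -17, 96)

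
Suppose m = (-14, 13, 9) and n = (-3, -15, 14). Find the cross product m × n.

(317, 169, 249)

i: 13·14 - 9·(-15) = 182 - (-135) = 317
j: 9·(-3) - (-14)·14 = -27 - (-196) = 169
k: (-14)·(-15) - 13·(-3) = 210 - (-39) = 249
m × n = (317, 169, 249)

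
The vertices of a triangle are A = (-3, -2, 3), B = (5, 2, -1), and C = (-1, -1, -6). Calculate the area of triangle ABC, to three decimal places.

35.777

AB = (8, 4, -4),  AC = (2, 1, -9)
i: 4·(-9) - (-4)·1 = -36 - (-4) = -32
j: (-4)·2 - 8·(-9) = -8 - (-72) = 64
k: 8·1 - 4·2 = 8 - 8 = 0
AB × AC = (-32, 64, 0)
|AB × AC| = √5120 ≈ 71.5542
area = ½ · 71.5542 ≈ 35.777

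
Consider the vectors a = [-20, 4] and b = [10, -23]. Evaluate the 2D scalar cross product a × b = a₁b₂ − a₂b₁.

(-20)·(-23) - 4·10 = 460 - 40 = 420

420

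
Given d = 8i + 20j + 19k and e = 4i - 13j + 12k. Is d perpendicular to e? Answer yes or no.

d · e = 8·4 + 20·(-13) + 19·12 = 32 - 260 + 228 = 0
Zero, so the vectors are orthogonal.

yes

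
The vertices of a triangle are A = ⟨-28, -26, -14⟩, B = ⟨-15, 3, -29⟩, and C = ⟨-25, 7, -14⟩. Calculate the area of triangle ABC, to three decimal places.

301.668

AB = (13, 29, -15),  AC = (3, 33, 0)
i: 29·0 - (-15)·33 = 0 - (-495) = 495
j: (-15)·3 - 13·0 = -45 - 0 = -45
k: 13·33 - 29·3 = 429 - 87 = 342
AB × AC = (495, -45, 342)
|AB × AC| = √364014 ≈ 603.3357
area = ½ · 603.3357 ≈ 301.668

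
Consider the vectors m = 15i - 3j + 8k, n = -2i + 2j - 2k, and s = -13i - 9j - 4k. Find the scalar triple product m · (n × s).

-92

n × s:
i: 2·(-4) - (-2)·(-9) = -8 - 18 = -26
j: (-2)·(-13) - (-2)·(-4) = 26 - 8 = 18
k: (-2)·(-9) - 2·(-13) = 18 - (-26) = 44
n × s = (-26, 18, 44)
m · (n × s) = 15·(-26) + (-3)·18 + 8·44 = -390 - 54 + 352 = -92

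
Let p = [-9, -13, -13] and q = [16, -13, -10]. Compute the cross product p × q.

(-39, -298, 325)

i: (-13)·(-10) - (-13)·(-13) = 130 - 169 = -39
j: (-13)·16 - (-9)·(-10) = -208 - 90 = -298
k: (-9)·(-13) - (-13)·16 = 117 - (-208) = 325
p × q = (-39, -298, 325)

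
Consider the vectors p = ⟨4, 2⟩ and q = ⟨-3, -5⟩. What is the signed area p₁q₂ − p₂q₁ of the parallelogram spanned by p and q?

4·(-5) - 2·(-3) = -20 - (-6) = -14

-14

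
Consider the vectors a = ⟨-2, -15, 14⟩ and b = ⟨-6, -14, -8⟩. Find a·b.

a · b = (-2)·(-6) + (-15)·(-14) + 14·(-8) = 12 + 210 - 112 = 110

110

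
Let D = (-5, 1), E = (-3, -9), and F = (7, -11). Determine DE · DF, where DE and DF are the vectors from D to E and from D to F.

DE = E − D = (2, -10)
DF = F − D = (12, -12)
DE · DF = 2·12 + (-10)·(-12) = 24 + 120 = 144

144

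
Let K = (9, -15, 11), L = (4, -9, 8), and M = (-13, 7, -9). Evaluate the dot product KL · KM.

KL = L − K = (-5, 6, -3)
KM = M − K = (-22, 22, -20)
KL · KM = (-5)·(-22) + 6·22 + (-3)·(-20) = 110 + 132 + 60 = 302

302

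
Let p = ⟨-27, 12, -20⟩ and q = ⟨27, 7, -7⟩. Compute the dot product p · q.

p · q = (-27)·27 + 12·7 + (-20)·(-7) = -729 + 84 + 140 = -505

-505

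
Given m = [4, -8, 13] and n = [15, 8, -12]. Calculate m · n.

-160

m · n = 4·15 + (-8)·8 + 13·(-12) = 60 - 64 - 156 = -160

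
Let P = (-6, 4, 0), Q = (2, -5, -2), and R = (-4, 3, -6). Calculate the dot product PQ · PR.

PQ = Q − P = (8, -9, -2)
PR = R − P = (2, -1, -6)
PQ · PR = 8·2 + (-9)·(-1) + (-2)·(-6) = 16 + 9 + 12 = 37

37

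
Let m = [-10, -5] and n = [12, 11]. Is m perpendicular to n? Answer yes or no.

m · n = (-10)·12 + (-5)·11 = -120 - 55 = -175
Nonzero, so the vectors are not orthogonal.

no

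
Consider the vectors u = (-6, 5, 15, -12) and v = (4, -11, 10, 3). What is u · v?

35

u · v = (-6)·4 + 5·(-11) + 15·10 + (-12)·3 = -24 - 55 + 150 - 36 = 35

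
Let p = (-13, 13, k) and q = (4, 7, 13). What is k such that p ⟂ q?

p · q = (-13)·4 + 13·7 + k·13 = 39 + 13k
Set equal to 0: 13k = -39, so k = -3.

-3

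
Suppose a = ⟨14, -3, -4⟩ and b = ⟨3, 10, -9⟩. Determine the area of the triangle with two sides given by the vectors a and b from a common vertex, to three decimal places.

i: (-3)·(-9) - (-4)·10 = 27 - (-40) = 67
j: (-4)·3 - 14·(-9) = -12 - (-126) = 114
k: 14·10 - (-3)·3 = 140 - (-9) = 149
a × b = (67, 114, 149)
|a × b| = √(67² + 114² + 149²) = √39686 ≈ 199.2135
area = ½ · 199.2135 ≈ 99.607

99.607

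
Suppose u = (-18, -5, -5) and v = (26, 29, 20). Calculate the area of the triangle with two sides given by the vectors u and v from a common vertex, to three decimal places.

228.358

i: (-5)·20 - (-5)·29 = -100 - (-145) = 45
j: (-5)·26 - (-18)·20 = -130 - (-360) = 230
k: (-18)·29 - (-5)·26 = -522 - (-130) = -392
u × v = (45, 230, -392)
|u × v| = √(45² + 230² + (-392)²) = √208589 ≈ 456.7154
area = ½ · 456.7154 ≈ 228.358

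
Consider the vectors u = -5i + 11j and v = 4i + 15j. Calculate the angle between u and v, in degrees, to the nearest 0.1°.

39.4

u · v = (-5)·4 + 11·15 = -20 + 165 = 145
|u|² = 25 + 121 = 146,  |u| = √146 ≈ 12.083046
|v|² = 16 + 225 = 241,  |v| = √241 ≈ 15.524175
cos θ = 145 / (12.083046 · 15.524175) ≈ 0.77301
θ = arccos(0.77301) ≈ 39.4°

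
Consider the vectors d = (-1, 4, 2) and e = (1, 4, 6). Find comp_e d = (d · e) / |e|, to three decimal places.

3.709

d · e = (-1)·1 + 4·4 + 2·6 = -1 + 16 + 12 = 27
|e| = √(1 + 16 + 36) = √53 ≈ 7.2801
comp_e d = 27 / √53 ≈ 3.709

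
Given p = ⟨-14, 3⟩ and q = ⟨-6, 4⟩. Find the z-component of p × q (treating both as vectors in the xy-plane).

-38

(-14)·4 - 3·(-6) = -56 - (-18) = -38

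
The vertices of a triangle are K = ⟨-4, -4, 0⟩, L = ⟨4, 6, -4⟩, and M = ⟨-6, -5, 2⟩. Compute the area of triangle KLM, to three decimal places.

10.770

KL = (8, 10, -4),  KM = (-2, -1, 2)
i: 10·2 - (-4)·(-1) = 20 - 4 = 16
j: (-4)·(-2) - 8·2 = 8 - 16 = -8
k: 8·(-1) - 10·(-2) = -8 - (-20) = 12
KL × KM = (16, -8, 12)
|KL × KM| = √464 ≈ 21.5407
area = ½ · 21.5407 ≈ 10.770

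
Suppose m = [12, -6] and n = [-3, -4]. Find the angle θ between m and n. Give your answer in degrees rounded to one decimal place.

m · n = 12·(-3) + (-6)·(-4) = -36 + 24 = -12
|m|² = 144 + 36 = 180,  |m| = √180 ≈ 13.416408
|n|² = 9 + 16 = 25,  |n| = √25 ≈ 5.000000
cos θ = -12 / (13.416408 · 5.000000) ≈ -0.17889
θ = arccos(-0.17889) ≈ 100.3°

100.3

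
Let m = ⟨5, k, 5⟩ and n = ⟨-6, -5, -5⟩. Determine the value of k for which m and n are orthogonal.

m · n = 5·(-6) + k·(-5) + 5·(-5) = -55 - 5k
Set equal to 0: -5k = 55, so k = -11.

-11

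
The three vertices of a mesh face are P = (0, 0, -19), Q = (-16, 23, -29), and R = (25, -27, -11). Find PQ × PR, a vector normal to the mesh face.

PQ = (-16, 23, -10)
PR = (25, -27, 8)
i: 23·8 - (-10)·(-27) = 184 - 270 = -86
j: (-10)·25 - (-16)·8 = -250 - (-128) = -122
k: (-16)·(-27) - 23·25 = 432 - 575 = -143
PQ × PR = (-86, -122, -143)

(-86, -122, -143)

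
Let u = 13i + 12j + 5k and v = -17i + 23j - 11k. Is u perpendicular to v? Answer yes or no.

yes

u · v = 13·(-17) + 12·23 + 5·(-11) = -221 + 276 - 55 = 0
Zero, so the vectors are orthogonal.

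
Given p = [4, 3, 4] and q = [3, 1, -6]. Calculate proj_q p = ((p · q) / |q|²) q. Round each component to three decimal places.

p · q = 4·3 + 3·1 + 4·(-6) = 12 + 3 - 24 = -9
|q|² = 9 + 1 + 36 = 46
proj_q p = (-9/46) · (3, 1, -6) ≈ (-0.587, -0.196, 1.174)

(-0.587, -0.196, 1.174)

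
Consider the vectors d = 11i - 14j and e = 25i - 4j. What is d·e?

d · e = 11·25 + (-14)·(-4) = 275 + 56 = 331

331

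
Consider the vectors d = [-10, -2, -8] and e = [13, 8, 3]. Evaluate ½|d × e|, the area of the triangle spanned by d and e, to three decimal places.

54.213

i: (-2)·3 - (-8)·8 = -6 - (-64) = 58
j: (-8)·13 - (-10)·3 = -104 - (-30) = -74
k: (-10)·8 - (-2)·13 = -80 - (-26) = -54
d × e = (58, -74, -54)
|d × e| = √(58² + (-74)² + (-54)²) = √11756 ≈ 108.4251
area = ½ · 108.4251 ≈ 54.213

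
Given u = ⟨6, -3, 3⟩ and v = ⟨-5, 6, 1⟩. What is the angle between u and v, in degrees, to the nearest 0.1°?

141.1

u · v = 6·(-5) + (-3)·6 + 3·1 = -30 - 18 + 3 = -45
|u|² = 36 + 9 + 9 = 54,  |u| = √54 ≈ 7.348469
|v|² = 25 + 36 + 1 = 62,  |v| = √62 ≈ 7.874008
cos θ = -45 / (7.348469 · 7.874008) ≈ -0.77771
θ = arccos(-0.77771) ≈ 141.1°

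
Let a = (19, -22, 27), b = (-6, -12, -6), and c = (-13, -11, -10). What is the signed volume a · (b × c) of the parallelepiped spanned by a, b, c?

b × c:
i: (-12)·(-10) - (-6)·(-11) = 120 - 66 = 54
j: (-6)·(-13) - (-6)·(-10) = 78 - 60 = 18
k: (-6)·(-11) - (-12)·(-13) = 66 - 156 = -90
b × c = (54, 18, -90)
a · (b × c) = 19·54 + (-22)·18 + 27·(-90) = 1026 - 396 - 2430 = -1800

-1800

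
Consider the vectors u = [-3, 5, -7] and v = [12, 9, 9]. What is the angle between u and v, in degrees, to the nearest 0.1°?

u · v = (-3)·12 + 5·9 + (-7)·9 = -36 + 45 - 63 = -54
|u|² = 9 + 25 + 49 = 83,  |u| = √83 ≈ 9.110434
|v|² = 144 + 81 + 81 = 306,  |v| = √306 ≈ 17.492856
cos θ = -54 / (9.110434 · 17.492856) ≈ -0.33884
θ = arccos(-0.33884) ≈ 109.8°

109.8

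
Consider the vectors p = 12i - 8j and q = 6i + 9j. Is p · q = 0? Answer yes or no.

p · q = 12·6 + (-8)·9 = 72 - 72 = 0
Zero, so the vectors are orthogonal.

yes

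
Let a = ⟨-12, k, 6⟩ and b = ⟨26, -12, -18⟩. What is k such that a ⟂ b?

a · b = (-12)·26 + k·(-12) + 6·(-18) = -420 - 12k
Set equal to 0: -12k = 420, so k = -35.

-35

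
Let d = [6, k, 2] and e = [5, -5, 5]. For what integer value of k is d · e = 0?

d · e = 6·5 + k·(-5) + 2·5 = 40 - 5k
Set equal to 0: -5k = -40, so k = 8.

8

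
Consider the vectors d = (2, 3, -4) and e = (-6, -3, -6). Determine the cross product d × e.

i: 3·(-6) - (-4)·(-3) = -18 - 12 = -30
j: (-4)·(-6) - 2·(-6) = 24 - (-12) = 36
k: 2·(-3) - 3·(-6) = -6 - (-18) = 12
d × e = (-30, 36, 12)

(-30, 36, 12)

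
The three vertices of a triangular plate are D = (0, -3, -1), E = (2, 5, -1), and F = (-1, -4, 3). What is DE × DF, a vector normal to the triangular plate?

DE = (2, 8, 0)
DF = (-1, -1, 4)
i: 8·4 - 0·(-1) = 32 - 0 = 32
j: 0·(-1) - 2·4 = 0 - 8 = -8
k: 2·(-1) - 8·(-1) = -2 - (-8) = 6
DE × DF = (32, -8, 6)

(32, -8, 6)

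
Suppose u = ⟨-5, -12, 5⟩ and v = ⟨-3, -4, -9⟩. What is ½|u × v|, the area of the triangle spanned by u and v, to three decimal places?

i: (-12)·(-9) - 5·(-4) = 108 - (-20) = 128
j: 5·(-3) - (-5)·(-9) = -15 - 45 = -60
k: (-5)·(-4) - (-12)·(-3) = 20 - 36 = -16
u × v = (128, -60, -16)
|u × v| = √(128² + (-60)² + (-16)²) = √20240 ≈ 142.2674
area = ½ · 142.2674 ≈ 71.134

71.134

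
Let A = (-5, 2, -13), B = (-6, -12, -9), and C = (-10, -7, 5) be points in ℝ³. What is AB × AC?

AB = (-1, -14, 4)
AC = (-5, -9, 18)
i: (-14)·18 - 4·(-9) = -252 - (-36) = -216
j: 4·(-5) - (-1)·18 = -20 - (-18) = -2
k: (-1)·(-9) - (-14)·(-5) = 9 - 70 = -61
AB × AC = (-216, -2, -61)

(-216, -2, -61)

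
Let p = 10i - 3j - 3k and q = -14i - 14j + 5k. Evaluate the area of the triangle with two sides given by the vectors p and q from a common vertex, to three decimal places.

95.442

i: (-3)·5 - (-3)·(-14) = -15 - 42 = -57
j: (-3)·(-14) - 10·5 = 42 - 50 = -8
k: 10·(-14) - (-3)·(-14) = -140 - 42 = -182
p × q = (-57, -8, -182)
|p × q| = √((-57)² + (-8)² + (-182)²) = √36437 ≈ 190.8848
area = ½ · 190.8848 ≈ 95.442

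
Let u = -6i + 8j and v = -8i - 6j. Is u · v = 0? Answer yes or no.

u · v = (-6)·(-8) + 8·(-6) = 48 - 48 = 0
Zero, so the vectors are orthogonal.

yes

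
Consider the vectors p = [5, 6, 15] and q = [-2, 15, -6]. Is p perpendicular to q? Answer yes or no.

p · q = 5·(-2) + 6·15 + 15·(-6) = -10 + 90 - 90 = -10
Nonzero, so the vectors are not orthogonal.

no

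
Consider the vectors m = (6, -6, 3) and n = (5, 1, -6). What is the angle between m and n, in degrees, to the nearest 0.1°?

m · n = 6·5 + (-6)·1 + 3·(-6) = 30 - 6 - 18 = 6
|m|² = 36 + 36 + 9 = 81,  |m| = √81 ≈ 9.000000
|n|² = 25 + 1 + 36 = 62,  |n| = √62 ≈ 7.874008
cos θ = 6 / (9.000000 · 7.874008) ≈ 0.08467
θ = arccos(0.08467) ≈ 85.1°

85.1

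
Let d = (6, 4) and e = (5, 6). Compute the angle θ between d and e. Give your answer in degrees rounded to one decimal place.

d · e = 6·5 + 4·6 = 30 + 24 = 54
|d|² = 36 + 16 = 52,  |d| = √52 ≈ 7.211103
|e|² = 25 + 36 = 61,  |e| = √61 ≈ 7.810250
cos θ = 54 / (7.211103 · 7.810250) ≈ 0.95880
θ = arccos(0.95880) ≈ 16.5°

16.5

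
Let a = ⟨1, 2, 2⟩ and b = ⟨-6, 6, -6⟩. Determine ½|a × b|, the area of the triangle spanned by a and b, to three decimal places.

i: 2·(-6) - 2·6 = -12 - 12 = -24
j: 2·(-6) - 1·(-6) = -12 - (-6) = -6
k: 1·6 - 2·(-6) = 6 - (-12) = 18
a × b = (-24, -6, 18)
|a × b| = √((-24)² + (-6)² + 18²) = √936 ≈ 30.5941
area = ½ · 30.5941 ≈ 15.297

15.297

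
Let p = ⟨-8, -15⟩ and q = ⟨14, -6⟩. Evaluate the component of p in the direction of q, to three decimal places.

-1.444

p · q = (-8)·14 + (-15)·(-6) = -112 + 90 = -22
|q| = √(196 + 36) = √232 ≈ 15.2315
comp_q p = -22 / √232 ≈ -1.444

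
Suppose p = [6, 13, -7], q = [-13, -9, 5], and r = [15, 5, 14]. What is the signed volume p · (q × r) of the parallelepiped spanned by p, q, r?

1945

q × r:
i: (-9)·14 - 5·5 = -126 - 25 = -151
j: 5·15 - (-13)·14 = 75 - (-182) = 257
k: (-13)·5 - (-9)·15 = -65 - (-135) = 70
q × r = (-151, 257, 70)
p · (q × r) = 6·(-151) + 13·257 + (-7)·70 = -906 + 3341 - 490 = 1945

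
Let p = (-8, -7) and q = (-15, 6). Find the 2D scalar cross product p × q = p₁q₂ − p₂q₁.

-153

(-8)·6 - (-7)·(-15) = -48 - 105 = -153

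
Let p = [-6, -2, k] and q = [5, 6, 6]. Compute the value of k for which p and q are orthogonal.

p · q = (-6)·5 + (-2)·6 + k·6 = -42 + 6k
Set equal to 0: 6k = 42, so k = 7.

7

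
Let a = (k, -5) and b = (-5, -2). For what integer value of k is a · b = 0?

a · b = k·(-5) + (-5)·(-2) = 10 - 5k
Set equal to 0: -5k = -10, so k = 2.

2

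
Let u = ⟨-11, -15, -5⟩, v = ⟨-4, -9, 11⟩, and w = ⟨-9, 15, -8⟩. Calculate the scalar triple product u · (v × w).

v × w:
i: (-9)·(-8) - 11·15 = 72 - 165 = -93
j: 11·(-9) - (-4)·(-8) = -99 - 32 = -131
k: (-4)·15 - (-9)·(-9) = -60 - 81 = -141
v × w = (-93, -131, -141)
u · (v × w) = (-11)·(-93) + (-15)·(-131) + (-5)·(-141) = 1023 + 1965 + 705 = 3693

3693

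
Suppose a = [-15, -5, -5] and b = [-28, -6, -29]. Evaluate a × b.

i: (-5)·(-29) - (-5)·(-6) = 145 - 30 = 115
j: (-5)·(-28) - (-15)·(-29) = 140 - 435 = -295
k: (-15)·(-6) - (-5)·(-28) = 90 - 140 = -50
a × b = (115, -295, -50)

(115, -295, -50)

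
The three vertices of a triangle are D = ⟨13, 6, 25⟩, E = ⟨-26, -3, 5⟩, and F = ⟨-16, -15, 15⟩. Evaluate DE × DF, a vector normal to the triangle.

DE = (-39, -9, -20)
DF = (-29, -21, -10)
i: (-9)·(-10) - (-20)·(-21) = 90 - 420 = -330
j: (-20)·(-29) - (-39)·(-10) = 580 - 390 = 190
k: (-39)·(-21) - (-9)·(-29) = 819 - 261 = 558
DE × DF = (-330, 190, 558)

(-330, 190, 558)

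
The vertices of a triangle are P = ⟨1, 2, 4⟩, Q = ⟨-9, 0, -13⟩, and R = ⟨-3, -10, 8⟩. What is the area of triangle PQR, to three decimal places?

131.484

PQ = (-10, -2, -17),  PR = (-4, -12, 4)
i: (-2)·4 - (-17)·(-12) = -8 - 204 = -212
j: (-17)·(-4) - (-10)·4 = 68 - (-40) = 108
k: (-10)·(-12) - (-2)·(-4) = 120 - 8 = 112
PQ × PR = (-212, 108, 112)
|PQ × PR| = √69152 ≈ 262.9677
area = ½ · 262.9677 ≈ 131.484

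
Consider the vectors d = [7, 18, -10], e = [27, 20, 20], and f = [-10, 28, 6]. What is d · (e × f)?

-19156

e × f:
i: 20·6 - 20·28 = 120 - 560 = -440
j: 20·(-10) - 27·6 = -200 - 162 = -362
k: 27·28 - 20·(-10) = 756 - (-200) = 956
e × f = (-440, -362, 956)
d · (e × f) = 7·(-440) + 18·(-362) + (-10)·956 = -3080 - 6516 - 9560 = -19156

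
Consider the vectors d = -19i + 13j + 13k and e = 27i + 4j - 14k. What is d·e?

-643

d · e = (-19)·27 + 13·4 + 13·(-14) = -513 + 52 - 182 = -643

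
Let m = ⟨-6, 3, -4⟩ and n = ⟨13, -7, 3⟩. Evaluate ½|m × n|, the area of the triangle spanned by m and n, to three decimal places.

19.532

i: 3·3 - (-4)·(-7) = 9 - 28 = -19
j: (-4)·13 - (-6)·3 = -52 - (-18) = -34
k: (-6)·(-7) - 3·13 = 42 - 39 = 3
m × n = (-19, -34, 3)
|m × n| = √((-19)² + (-34)² + 3²) = √1526 ≈ 39.0640
area = ½ · 39.0640 ≈ 19.532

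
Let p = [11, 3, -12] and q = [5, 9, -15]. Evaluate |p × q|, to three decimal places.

i: 3·(-15) - (-12)·9 = -45 - (-108) = 63
j: (-12)·5 - 11·(-15) = -60 - (-165) = 105
k: 11·9 - 3·5 = 99 - 15 = 84
p × q = (63, 105, 84)
|p × q| = √(63² + 105² + 84²) = √22050 ≈ 148.4924

148.492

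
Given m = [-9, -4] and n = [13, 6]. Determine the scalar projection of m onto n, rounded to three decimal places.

-9.848

m · n = (-9)·13 + (-4)·6 = -117 - 24 = -141
|n| = √(169 + 36) = √205 ≈ 14.3178
comp_n m = -141 / √205 ≈ -9.848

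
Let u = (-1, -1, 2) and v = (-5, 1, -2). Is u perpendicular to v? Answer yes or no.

yes

u · v = (-1)·(-5) + (-1)·1 + 2·(-2) = 5 - 1 - 4 = 0
Zero, so the vectors are orthogonal.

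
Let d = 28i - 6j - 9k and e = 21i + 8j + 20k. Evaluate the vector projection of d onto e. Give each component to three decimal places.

(8.354, 3.182, 7.956)

d · e = 28·21 + (-6)·8 + (-9)·20 = 588 - 48 - 180 = 360
|e|² = 441 + 64 + 400 = 905
proj_e d = (360/905) · (21, 8, 20) ≈ (8.354, 3.182, 7.956)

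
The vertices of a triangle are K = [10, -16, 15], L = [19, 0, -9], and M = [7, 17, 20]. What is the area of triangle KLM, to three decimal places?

KL = (9, 16, -24),  KM = (-3, 33, 5)
i: 16·5 - (-24)·33 = 80 - (-792) = 872
j: (-24)·(-3) - 9·5 = 72 - 45 = 27
k: 9·33 - 16·(-3) = 297 - (-48) = 345
KL × KM = (872, 27, 345)
|KL × KM| = √880138 ≈ 938.1567
area = ½ · 938.1567 ≈ 469.078

469.078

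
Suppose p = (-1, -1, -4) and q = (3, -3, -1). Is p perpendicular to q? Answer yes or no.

p · q = (-1)·3 + (-1)·(-3) + (-4)·(-1) = -3 + 3 + 4 = 4
Nonzero, so the vectors are not orthogonal.

no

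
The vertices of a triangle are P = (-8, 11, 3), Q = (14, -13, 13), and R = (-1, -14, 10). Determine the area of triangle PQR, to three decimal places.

199.815

PQ = (22, -24, 10),  PR = (7, -25, 7)
i: (-24)·7 - 10·(-25) = -168 - (-250) = 82
j: 10·7 - 22·7 = 70 - 154 = -84
k: 22·(-25) - (-24)·7 = -550 - (-168) = -382
PQ × PR = (82, -84, -382)
|PQ × PR| = √159704 ≈ 399.6298
area = ½ · 399.6298 ≈ 199.815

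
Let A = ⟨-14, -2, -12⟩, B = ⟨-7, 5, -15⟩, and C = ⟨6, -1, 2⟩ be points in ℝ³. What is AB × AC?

(101, -158, -133)

AB = (7, 7, -3)
AC = (20, 1, 14)
i: 7·14 - (-3)·1 = 98 - (-3) = 101
j: (-3)·20 - 7·14 = -60 - 98 = -158
k: 7·1 - 7·20 = 7 - 140 = -133
AB × AC = (101, -158, -133)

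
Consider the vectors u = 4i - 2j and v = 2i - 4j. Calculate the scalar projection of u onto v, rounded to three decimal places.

u · v = 4·2 + (-2)·(-4) = 8 + 8 = 16
|v| = √(4 + 16) = √20 ≈ 4.4721
comp_v u = 16 / √20 ≈ 3.578

3.578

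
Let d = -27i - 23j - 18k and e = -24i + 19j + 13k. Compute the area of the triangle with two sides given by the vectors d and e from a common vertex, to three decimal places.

i: (-23)·13 - (-18)·19 = -299 - (-342) = 43
j: (-18)·(-24) - (-27)·13 = 432 - (-351) = 783
k: (-27)·19 - (-23)·(-24) = -513 - 552 = -1065
d × e = (43, 783, -1065)
|d × e| = √(43² + 783² + (-1065)²) = √1749163 ≈ 1322.5593
area = ½ · 1322.5593 ≈ 661.280

661.280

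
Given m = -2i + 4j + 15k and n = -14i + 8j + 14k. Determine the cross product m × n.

i: 4·14 - 15·8 = 56 - 120 = -64
j: 15·(-14) - (-2)·14 = -210 - (-28) = -182
k: (-2)·8 - 4·(-14) = -16 - (-56) = 40
m × n = (-64, -182, 40)

(-64, -182, 40)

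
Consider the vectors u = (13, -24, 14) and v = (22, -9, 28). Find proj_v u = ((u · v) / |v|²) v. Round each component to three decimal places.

(14.580, -5.964, 18.556)

u · v = 13·22 + (-24)·(-9) + 14·28 = 286 + 216 + 392 = 894
|v|² = 484 + 81 + 784 = 1349
proj_v u = (894/1349) · (22, -9, 28) ≈ (14.580, -5.964, 18.556)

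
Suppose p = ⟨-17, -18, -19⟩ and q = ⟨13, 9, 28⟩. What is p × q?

(-333, 229, 81)

i: (-18)·28 - (-19)·9 = -504 - (-171) = -333
j: (-19)·13 - (-17)·28 = -247 - (-476) = 229
k: (-17)·9 - (-18)·13 = -153 - (-234) = 81
p × q = (-333, 229, 81)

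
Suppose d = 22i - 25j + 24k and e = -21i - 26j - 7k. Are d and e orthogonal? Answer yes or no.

d · e = 22·(-21) + (-25)·(-26) + 24·(-7) = -462 + 650 - 168 = 20
Nonzero, so the vectors are not orthogonal.

no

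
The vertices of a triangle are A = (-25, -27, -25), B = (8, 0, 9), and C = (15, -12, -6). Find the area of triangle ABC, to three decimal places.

AB = (33, 27, 34),  AC = (40, 15, 19)
i: 27·19 - 34·15 = 513 - 510 = 3
j: 34·40 - 33·19 = 1360 - 627 = 733
k: 33·15 - 27·40 = 495 - 1080 = -585
AB × AC = (3, 733, -585)
|AB × AC| = √879523 ≈ 937.8289
area = ½ · 937.8289 ≈ 468.914

468.914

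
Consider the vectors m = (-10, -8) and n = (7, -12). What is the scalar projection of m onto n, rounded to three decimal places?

m · n = (-10)·7 + (-8)·(-12) = -70 + 96 = 26
|n| = √(49 + 144) = √193 ≈ 13.8924
comp_n m = 26 / √193 ≈ 1.872

1.872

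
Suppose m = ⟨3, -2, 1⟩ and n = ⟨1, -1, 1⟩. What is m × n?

(-1, -2, -1)

i: (-2)·1 - 1·(-1) = -2 - (-1) = -1
j: 1·1 - 3·1 = 1 - 3 = -2
k: 3·(-1) - (-2)·1 = -3 - (-2) = -1
m × n = (-1, -2, -1)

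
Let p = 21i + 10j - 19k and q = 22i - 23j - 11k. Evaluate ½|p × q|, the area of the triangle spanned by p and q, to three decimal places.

i: 10·(-11) - (-19)·(-23) = -110 - 437 = -547
j: (-19)·22 - 21·(-11) = -418 - (-231) = -187
k: 21·(-23) - 10·22 = -483 - 220 = -703
p × q = (-547, -187, -703)
|p × q| = √((-547)² + (-187)² + (-703)²) = √828387 ≈ 910.1577
area = ½ · 910.1577 ≈ 455.079

455.079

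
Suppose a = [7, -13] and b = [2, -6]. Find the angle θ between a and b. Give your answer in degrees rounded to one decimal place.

9.9

a · b = 7·2 + (-13)·(-6) = 14 + 78 = 92
|a|² = 49 + 169 = 218,  |a| = √218 ≈ 14.764823
|b|² = 4 + 36 = 40,  |b| = √40 ≈ 6.324555
cos θ = 92 / (14.764823 · 6.324555) ≈ 0.98521
θ = arccos(0.98521) ≈ 9.9°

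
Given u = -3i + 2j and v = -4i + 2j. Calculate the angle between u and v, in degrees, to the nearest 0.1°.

u · v = (-3)·(-4) + 2·2 = 12 + 4 = 16
|u|² = 9 + 4 = 13,  |u| = √13 ≈ 3.605551
|v|² = 16 + 4 = 20,  |v| = √20 ≈ 4.472136
cos θ = 16 / (3.605551 · 4.472136) ≈ 0.99228
θ = arccos(0.99228) ≈ 7.1°

7.1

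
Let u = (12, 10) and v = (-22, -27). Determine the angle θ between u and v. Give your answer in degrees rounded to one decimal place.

169.0

u · v = 12·(-22) + 10·(-27) = -264 - 270 = -534
|u|² = 144 + 100 = 244,  |u| = √244 ≈ 15.620499
|v|² = 484 + 729 = 1213,  |v| = √1213 ≈ 34.828150
cos θ = -534 / (15.620499 · 34.828150) ≈ -0.98156
θ = arccos(-0.98156) ≈ 169.0°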